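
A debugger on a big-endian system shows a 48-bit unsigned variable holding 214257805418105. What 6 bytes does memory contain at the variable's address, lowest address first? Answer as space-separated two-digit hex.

214257805418105 in hexadecimal, padded to 48 bits, is 0xC2DDC861DE79.
Split into bytes (most-significant first): C2 DD C8 61 DE 79.
Big-endian: lowest address holds the most-significant byte.
So the memory order matches the most-significant-first order: C2 DD C8 61 DE 79.

C2 DD C8 61 DE 79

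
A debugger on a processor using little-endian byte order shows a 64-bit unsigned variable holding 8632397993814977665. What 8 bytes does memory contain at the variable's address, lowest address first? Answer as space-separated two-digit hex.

8632397993814977665 in hexadecimal, padded to 64 bits, is 0x77CC703D2D22EC81.
Split into bytes (most-significant first): 77 CC 70 3D 2D 22 EC 81.
In little-endian order the low byte comes first in memory.
So at ascending addresses the bytes are 81 EC 22 2D 3D 70 CC 77.

81 EC 22 2D 3D 70 CC 77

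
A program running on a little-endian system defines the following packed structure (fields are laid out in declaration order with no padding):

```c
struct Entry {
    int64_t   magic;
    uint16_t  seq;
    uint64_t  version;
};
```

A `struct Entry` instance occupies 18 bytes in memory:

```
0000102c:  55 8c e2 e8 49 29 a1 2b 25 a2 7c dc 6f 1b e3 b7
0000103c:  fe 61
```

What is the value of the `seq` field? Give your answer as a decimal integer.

`seq` follows `magic` (8 bytes), so it starts at byte offset 8 and occupies 2 bytes.
Bytes at offsets 8..9: 25 A2.
Little-endian: lowest address holds the least-significant byte.
Reassemble most-significant byte first: A2 25 → 0xA225.
0xA225 = 41509.

41509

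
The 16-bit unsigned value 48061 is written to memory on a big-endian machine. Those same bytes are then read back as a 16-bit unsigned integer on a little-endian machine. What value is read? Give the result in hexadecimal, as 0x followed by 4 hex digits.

48061 in 16-bit hexadecimal is 0xBBBD.
Stored big-endian, the bytes at ascending addresses are BB BD.
Read back as little-endian, the first byte is least significant, giving 0xBDBB.

0xBDBB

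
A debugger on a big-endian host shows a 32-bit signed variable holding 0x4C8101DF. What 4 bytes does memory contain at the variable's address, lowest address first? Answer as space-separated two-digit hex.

4C 81 01 DF

Split into bytes (most-significant first): 4C 81 01 DF.
In big-endian order the high byte comes first in memory.
So the memory order matches the most-significant-first order: 4C 81 01 DF.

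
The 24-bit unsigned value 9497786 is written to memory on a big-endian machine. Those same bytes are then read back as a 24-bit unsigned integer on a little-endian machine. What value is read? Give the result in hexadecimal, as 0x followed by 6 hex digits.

0xBAEC90

9497786 in 24-bit hexadecimal is 0x90ECBA.
Stored big-endian, the bytes at ascending addresses are 90 EC BA.
Read back as little-endian, the first byte is least significant, giving 0xBAEC90.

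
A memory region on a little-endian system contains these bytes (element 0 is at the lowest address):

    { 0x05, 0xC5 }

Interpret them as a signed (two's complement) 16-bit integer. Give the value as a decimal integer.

Little-endian: lowest address holds the least-significant byte.
Reassemble most-significant byte first: C5 05 → 0xC505.
Top bit is set, so as a signed 16-bit value this is 0xC505 − 2^16 = -15099.

-15099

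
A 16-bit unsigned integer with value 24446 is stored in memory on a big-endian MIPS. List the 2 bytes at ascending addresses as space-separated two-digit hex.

5F 7E

24446 in hexadecimal, padded to 16 bits, is 0x5F7E.
Split into bytes (most-significant first): 5F 7E.
In big-endian order the high byte comes first in memory.
So the memory order matches the most-significant-first order: 5F 7E.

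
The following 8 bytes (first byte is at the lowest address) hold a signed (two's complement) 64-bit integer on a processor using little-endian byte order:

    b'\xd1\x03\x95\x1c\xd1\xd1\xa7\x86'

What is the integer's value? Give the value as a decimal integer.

In little-endian order the low byte comes first in memory.
Reassemble most-significant byte first: 86 A7 D1 D1 1C 95 03 D1 → 0x86A7D1D11C9503D1.
Top bit is set, so as a signed 64-bit value this is 0x86A7D1D11C9503D1 − 2^64 = -8743789455458630703.

-8743789455458630703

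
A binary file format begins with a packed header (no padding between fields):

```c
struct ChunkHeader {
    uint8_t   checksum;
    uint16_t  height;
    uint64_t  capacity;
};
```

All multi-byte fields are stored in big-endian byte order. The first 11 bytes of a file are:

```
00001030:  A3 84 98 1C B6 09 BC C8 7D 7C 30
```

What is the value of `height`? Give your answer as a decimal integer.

33944

`height` follows `checksum` (1 byte), so it starts at byte offset 1 and occupies 2 bytes.
Bytes at offsets 1..2: 84 98.
Big-endian stores the most-significant byte at the lowest address.
The bytes are already most-significant first: 0x8498.
0x8498 = 33944.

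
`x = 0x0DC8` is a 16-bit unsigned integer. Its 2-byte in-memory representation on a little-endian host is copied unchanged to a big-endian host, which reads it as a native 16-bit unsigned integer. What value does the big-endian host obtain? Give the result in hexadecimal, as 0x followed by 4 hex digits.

Stored little-endian, the bytes at ascending addresses are C8 0D.
Read back as big-endian, the last byte is least significant, giving 0xC80D.

0xC80D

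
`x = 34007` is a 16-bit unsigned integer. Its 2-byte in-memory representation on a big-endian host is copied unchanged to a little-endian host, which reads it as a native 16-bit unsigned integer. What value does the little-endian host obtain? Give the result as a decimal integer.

34007 in 16-bit hexadecimal is 0x84D7.
Stored big-endian, the bytes at ascending addresses are 84 D7.
Read back as little-endian, the first byte is least significant, giving 0xD784.
0xD784 = 55172.

55172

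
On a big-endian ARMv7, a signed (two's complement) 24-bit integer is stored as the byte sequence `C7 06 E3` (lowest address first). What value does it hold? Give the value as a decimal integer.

-3733789

In big-endian order the high byte comes first in memory.
The bytes are already most-significant first: 0xC706E3.
Top bit is set, so as a signed 24-bit value this is 0xC706E3 − 2^24 = -3733789.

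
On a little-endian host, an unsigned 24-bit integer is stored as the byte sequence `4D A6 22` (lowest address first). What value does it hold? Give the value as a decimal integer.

Little-endian stores the least-significant byte at the lowest address.
Reassemble most-significant byte first: 22 A6 4D → 0x22A64D.
0x22A64D = 2270797.

2270797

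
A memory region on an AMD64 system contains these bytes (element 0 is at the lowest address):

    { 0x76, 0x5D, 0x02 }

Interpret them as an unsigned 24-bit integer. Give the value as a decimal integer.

154998

In little-endian order the low byte comes first in memory.
Reassemble most-significant byte first: 02 5D 76 → 0x025D76.
0x025D76 = 154998.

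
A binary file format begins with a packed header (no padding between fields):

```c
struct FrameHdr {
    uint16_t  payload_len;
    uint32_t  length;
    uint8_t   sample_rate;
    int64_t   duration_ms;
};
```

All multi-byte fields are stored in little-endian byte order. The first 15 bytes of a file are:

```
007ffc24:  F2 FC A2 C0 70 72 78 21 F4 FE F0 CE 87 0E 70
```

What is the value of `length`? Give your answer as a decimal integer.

1919991970

`length` follows `payload_len` (2 bytes), so it starts at byte offset 2 and occupies 4 bytes.
Bytes at offsets 2..5: A2 C0 70 72.
Little-endian: lowest address holds the least-significant byte.
Reassemble most-significant byte first: 72 70 C0 A2 → 0x7270C0A2.
0x7270C0A2 = 1919991970.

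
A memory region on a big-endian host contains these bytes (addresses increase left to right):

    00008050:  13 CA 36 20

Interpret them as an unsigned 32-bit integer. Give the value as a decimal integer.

332019232

Big-endian: lowest address holds the most-significant byte.
The bytes are already most-significant first: 0x13CA3620.
0x13CA3620 = 332019232.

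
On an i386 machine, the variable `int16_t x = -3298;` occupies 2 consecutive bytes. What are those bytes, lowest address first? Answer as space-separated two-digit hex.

1E F3

Two's complement of -3298 in 16 bits: 3298 = 0x0CE2; invert → 0xF31D; add 1 → 0xF31E.
Split into bytes (most-significant first): F3 1E.
In little-endian order the low byte comes first in memory.
So at ascending addresses the bytes are 1E F3.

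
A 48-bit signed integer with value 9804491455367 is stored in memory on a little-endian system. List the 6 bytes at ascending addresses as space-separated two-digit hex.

9804491455367 in hexadecimal, padded to 48 bits, is 0x08EAC93AFB87.
Split into bytes (most-significant first): 08 EA C9 3A FB 87.
Little-endian: lowest address holds the least-significant byte.
So at ascending addresses the bytes are 87 FB 3A C9 EA 08.

87 FB 3A C9 EA 08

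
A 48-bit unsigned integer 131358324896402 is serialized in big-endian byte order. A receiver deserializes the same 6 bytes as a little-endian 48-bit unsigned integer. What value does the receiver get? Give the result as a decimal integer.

131358324896402 in 48-bit hexadecimal is 0x77783E4B3292.
Stored big-endian, the bytes at ascending addresses are 77 78 3E 4B 32 92.
Read back as little-endian, the first byte is least significant, giving 0x92324B3E7877.
0x92324B3E7877 = 160744708405367.

160744708405367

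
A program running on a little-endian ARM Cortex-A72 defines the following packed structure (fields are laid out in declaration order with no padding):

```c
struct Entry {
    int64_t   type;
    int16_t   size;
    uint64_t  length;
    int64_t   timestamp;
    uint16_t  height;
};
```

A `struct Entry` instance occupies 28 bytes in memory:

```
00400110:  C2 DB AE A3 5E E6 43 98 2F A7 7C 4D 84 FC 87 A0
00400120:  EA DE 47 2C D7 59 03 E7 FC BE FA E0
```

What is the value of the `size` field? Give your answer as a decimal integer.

`size` follows `type` (8 bytes), so it starts at byte offset 8 and occupies 2 bytes.
Bytes at offsets 8..9: 2F A7.
Little-endian stores the least-significant byte at the lowest address.
Reassemble most-significant byte first: A7 2F → 0xA72F.
Top bit is set, so as a signed 16-bit value this is 0xA72F − 2^16 = -22737.

-22737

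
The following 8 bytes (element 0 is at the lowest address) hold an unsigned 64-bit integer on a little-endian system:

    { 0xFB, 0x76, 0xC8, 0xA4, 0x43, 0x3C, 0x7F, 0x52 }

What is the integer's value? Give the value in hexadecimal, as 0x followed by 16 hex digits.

0x527F3C43A4C876FB

Little-endian stores the least-significant byte at the lowest address.
Reassemble most-significant byte first: 52 7F 3C 43 A4 C8 76 FB → 0x527F3C43A4C876FB.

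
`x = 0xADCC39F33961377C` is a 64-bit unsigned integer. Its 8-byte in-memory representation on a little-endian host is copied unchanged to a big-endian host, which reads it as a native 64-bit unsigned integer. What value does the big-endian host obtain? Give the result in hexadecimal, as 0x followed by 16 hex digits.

Stored little-endian, the bytes at ascending addresses are 7C 37 61 39 F3 39 CC AD.
Read back as big-endian, the last byte is least significant, giving 0x7C376139F339CCAD.

0x7C376139F339CCAD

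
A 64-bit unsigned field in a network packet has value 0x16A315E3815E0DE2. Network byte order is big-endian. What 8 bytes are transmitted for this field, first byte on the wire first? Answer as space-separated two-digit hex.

16 A3 15 E3 81 5E 0D E2

Split into bytes (most-significant first): 16 A3 15 E3 81 5E 0D E2.
In big-endian order the high byte comes first in memory.
So the memory order matches the most-significant-first order: 16 A3 15 E3 81 5E 0D E2.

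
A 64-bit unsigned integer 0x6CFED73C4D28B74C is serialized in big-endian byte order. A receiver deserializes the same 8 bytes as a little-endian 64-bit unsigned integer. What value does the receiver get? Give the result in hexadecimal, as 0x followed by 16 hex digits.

0x4CB7284D3CD7FE6C

Stored big-endian, the bytes at ascending addresses are 6C FE D7 3C 4D 28 B7 4C.
Read back as little-endian, the first byte is least significant, giving 0x4CB7284D3CD7FE6C.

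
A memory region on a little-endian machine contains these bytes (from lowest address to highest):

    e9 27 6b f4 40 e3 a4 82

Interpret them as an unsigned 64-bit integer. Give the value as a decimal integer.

9413898989229254633

Little-endian: lowest address holds the least-significant byte.
Reassemble most-significant byte first: 82 A4 E3 40 F4 6B 27 E9 → 0x82A4E340F46B27E9.
0x82A4E340F46B27E9 = 9413898989229254633.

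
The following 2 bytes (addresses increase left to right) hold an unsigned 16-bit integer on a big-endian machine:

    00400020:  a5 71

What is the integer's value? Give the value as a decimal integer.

Big-endian stores the most-significant byte at the lowest address.
The bytes are already most-significant first: 0xA571.
0xA571 = 42353.

42353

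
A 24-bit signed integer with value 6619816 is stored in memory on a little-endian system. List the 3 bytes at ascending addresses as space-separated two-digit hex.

A8 02 65

6619816 in hexadecimal, padded to 24 bits, is 0x6502A8.
Split into bytes (most-significant first): 65 02 A8.
In little-endian order the low byte comes first in memory.
So at ascending addresses the bytes are A8 02 65.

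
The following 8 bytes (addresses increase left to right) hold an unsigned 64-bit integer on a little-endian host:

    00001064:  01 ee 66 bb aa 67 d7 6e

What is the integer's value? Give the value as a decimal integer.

In little-endian order the low byte comes first in memory.
Reassemble most-significant byte first: 6E D7 67 AA BB 66 EE 01 → 0x6ED767AABB66EE01.
0x6ED767AABB66EE01 = 7986966447151050241.

7986966447151050241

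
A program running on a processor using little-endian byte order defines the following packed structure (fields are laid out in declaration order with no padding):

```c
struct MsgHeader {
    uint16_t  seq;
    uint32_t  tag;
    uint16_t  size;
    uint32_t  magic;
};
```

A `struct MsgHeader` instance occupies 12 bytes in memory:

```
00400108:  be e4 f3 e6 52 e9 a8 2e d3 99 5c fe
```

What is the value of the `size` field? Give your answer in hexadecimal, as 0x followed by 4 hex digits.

`size` follows `seq` (2 B), `tag` (4 B), so it starts at offset 2 + 4 = 6 and occupies 2 bytes.
Bytes at offsets 6..7: A8 2E.
In little-endian order the low byte comes first in memory.
Reassemble most-significant byte first: 2E A8 → 0x2EA8.

0x2EA8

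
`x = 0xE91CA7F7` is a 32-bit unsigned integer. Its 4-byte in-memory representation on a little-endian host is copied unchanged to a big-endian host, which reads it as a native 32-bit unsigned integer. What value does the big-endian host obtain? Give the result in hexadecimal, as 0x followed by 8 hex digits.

0xF7A71CE9

Stored little-endian, the bytes at ascending addresses are F7 A7 1C E9.
Read back as big-endian, the last byte is least significant, giving 0xF7A71CE9.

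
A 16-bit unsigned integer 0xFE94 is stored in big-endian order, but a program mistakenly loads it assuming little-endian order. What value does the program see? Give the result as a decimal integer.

38142

Stored big-endian, the bytes at ascending addresses are FE 94.
Read back as little-endian, the first byte is least significant, giving 0x94FE.
0x94FE = 38142.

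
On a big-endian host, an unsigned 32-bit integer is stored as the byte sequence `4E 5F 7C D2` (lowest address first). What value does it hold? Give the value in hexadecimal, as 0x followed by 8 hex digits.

0x4E5F7CD2

Big-endian: lowest address holds the most-significant byte.
The bytes are already most-significant first: 0x4E5F7CD2.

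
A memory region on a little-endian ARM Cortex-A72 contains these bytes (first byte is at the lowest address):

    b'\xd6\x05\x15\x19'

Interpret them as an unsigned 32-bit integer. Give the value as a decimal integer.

Little-endian stores the least-significant byte at the lowest address.
Reassemble most-significant byte first: 19 15 05 D6 → 0x191505D6.
0x191505D6 = 420808150.

420808150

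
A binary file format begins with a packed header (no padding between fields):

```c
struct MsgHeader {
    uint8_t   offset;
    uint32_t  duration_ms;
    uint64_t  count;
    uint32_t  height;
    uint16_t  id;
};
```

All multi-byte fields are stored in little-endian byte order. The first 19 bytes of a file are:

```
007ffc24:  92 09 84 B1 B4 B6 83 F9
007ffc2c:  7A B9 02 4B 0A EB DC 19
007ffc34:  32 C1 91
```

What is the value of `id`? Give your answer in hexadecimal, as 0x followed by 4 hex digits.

`id` follows `offset` (1 B), `duration_ms` (4 B), `count` (8 B), `height` (4 B), so it starts at offset 1 + 4 + 8 + 4 = 17 and occupies 2 bytes.
Bytes at offsets 17..18: C1 91.
In little-endian order the low byte comes first in memory.
Reassemble most-significant byte first: 91 C1 → 0x91C1.

0x91C1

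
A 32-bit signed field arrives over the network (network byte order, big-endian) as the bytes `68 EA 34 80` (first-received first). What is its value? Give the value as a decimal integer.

1760179328

In big-endian order the high byte comes first in memory.
The bytes are already most-significant first: 0x68EA3480.
0x68EA3480 = 1760179328.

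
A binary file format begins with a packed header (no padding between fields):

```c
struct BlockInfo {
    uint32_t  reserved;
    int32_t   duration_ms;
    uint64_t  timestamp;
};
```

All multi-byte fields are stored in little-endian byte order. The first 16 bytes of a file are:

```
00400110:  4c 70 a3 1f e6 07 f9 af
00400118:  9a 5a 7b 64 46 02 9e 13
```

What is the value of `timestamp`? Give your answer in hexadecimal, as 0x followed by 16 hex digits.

0x139E0246647B5A9A

`timestamp` follows `reserved` (4 B), `duration_ms` (4 B), so it starts at offset 4 + 4 = 8 and occupies 8 bytes.
Bytes at offsets 8..15: 9A 5A 7B 64 46 02 9E 13.
Little-endian stores the least-significant byte at the lowest address.
Reassemble most-significant byte first: 13 9E 02 46 64 7B 5A 9A → 0x139E0246647B5A9A.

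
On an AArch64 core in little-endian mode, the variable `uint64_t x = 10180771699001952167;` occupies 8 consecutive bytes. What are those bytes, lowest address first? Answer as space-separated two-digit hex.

10180771699001952167 in hexadecimal, padded to 64 bits, is 0x8D495DEB925C87A7.
Split into bytes (most-significant first): 8D 49 5D EB 92 5C 87 A7.
Little-endian stores the least-significant byte at the lowest address.
So at ascending addresses the bytes are A7 87 5C 92 EB 5D 49 8D.

A7 87 5C 92 EB 5D 49 8D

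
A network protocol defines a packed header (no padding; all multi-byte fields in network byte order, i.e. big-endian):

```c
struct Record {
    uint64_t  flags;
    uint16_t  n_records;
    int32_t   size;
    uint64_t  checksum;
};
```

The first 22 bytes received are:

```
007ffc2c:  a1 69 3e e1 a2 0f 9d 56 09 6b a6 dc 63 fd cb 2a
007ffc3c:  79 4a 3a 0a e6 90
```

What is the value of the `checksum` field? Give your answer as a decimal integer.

`checksum` follows `flags` (8 B), `n_records` (2 B), `size` (4 B), so it starts at offset 8 + 2 + 4 = 14 and occupies 8 bytes.
Bytes at offsets 14..21: CB 2A 79 4A 3A 0A E6 90.
Big-endian: lowest address holds the most-significant byte.
The bytes are already most-significant first: 0xCB2A794A3A0AE690.
0xCB2A794A3A0AE690 = 14639646898429552272.

14639646898429552272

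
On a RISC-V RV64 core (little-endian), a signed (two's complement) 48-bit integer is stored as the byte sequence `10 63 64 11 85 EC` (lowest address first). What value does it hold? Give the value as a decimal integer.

-21418710113520

Little-endian: lowest address holds the least-significant byte.
Reassemble most-significant byte first: EC 85 11 64 63 10 → 0xEC8511646310.
Top bit is set, so as a signed 48-bit value this is 0xEC8511646310 − 2^48 = -21418710113520.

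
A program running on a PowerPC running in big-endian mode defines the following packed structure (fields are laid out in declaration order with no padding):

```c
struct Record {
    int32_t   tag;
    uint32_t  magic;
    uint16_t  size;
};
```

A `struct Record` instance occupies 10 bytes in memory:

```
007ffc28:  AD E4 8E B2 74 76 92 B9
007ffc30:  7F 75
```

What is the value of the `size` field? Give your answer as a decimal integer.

32629

`size` follows `tag` (4 B), `magic` (4 B), so it starts at offset 4 + 4 = 8 and occupies 2 bytes.
Bytes at offsets 8..9: 7F 75.
Big-endian stores the most-significant byte at the lowest address.
The bytes are already most-significant first: 0x7F75.
0x7F75 = 32629.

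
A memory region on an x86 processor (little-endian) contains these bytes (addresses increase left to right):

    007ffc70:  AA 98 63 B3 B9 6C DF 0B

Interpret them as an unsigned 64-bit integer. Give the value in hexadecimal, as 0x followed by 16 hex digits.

0x0BDF6CB9B36398AA

Little-endian stores the least-significant byte at the lowest address.
Reassemble most-significant byte first: 0B DF 6C B9 B3 63 98 AA → 0x0BDF6CB9B36398AA.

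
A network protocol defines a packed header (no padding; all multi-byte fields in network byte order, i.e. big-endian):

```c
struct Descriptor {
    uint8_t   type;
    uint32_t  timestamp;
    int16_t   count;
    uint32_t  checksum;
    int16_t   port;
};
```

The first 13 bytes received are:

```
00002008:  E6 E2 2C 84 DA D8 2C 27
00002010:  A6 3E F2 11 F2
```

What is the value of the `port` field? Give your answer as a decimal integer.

4594

`port` follows `type` (1 B), `timestamp` (4 B), `count` (2 B), `checksum` (4 B), so it starts at offset 1 + 4 + 2 + 4 = 11 and occupies 2 bytes.
Bytes at offsets 11..12: 11 F2.
Big-endian: lowest address holds the most-significant byte.
The bytes are already most-significant first: 0x11F2.
0x11F2 = 4594.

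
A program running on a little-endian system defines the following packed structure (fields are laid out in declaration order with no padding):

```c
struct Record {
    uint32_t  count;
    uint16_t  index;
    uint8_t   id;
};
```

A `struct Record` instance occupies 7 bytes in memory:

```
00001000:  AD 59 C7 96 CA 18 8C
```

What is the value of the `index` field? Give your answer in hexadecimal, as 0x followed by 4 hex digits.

`index` follows `count` (4 bytes), so it starts at byte offset 4 and occupies 2 bytes.
Bytes at offsets 4..5: CA 18.
In little-endian order the low byte comes first in memory.
Reassemble most-significant byte first: 18 CA → 0x18CA.

0x18CA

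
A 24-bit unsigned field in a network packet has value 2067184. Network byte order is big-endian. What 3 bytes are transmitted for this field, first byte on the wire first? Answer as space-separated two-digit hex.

2067184 in hexadecimal, padded to 24 bits, is 0x1F8AF0.
Split into bytes (most-significant first): 1F 8A F0.
Big-endian: lowest address holds the most-significant byte.
So the memory order matches the most-significant-first order: 1F 8A F0.

1F 8A F0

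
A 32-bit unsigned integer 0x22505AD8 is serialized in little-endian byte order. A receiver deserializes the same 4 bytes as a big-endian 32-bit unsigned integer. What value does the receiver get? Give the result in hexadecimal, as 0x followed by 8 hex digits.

0xD85A5022

Stored little-endian, the bytes at ascending addresses are D8 5A 50 22.
Read back as big-endian, the last byte is least significant, giving 0xD85A5022.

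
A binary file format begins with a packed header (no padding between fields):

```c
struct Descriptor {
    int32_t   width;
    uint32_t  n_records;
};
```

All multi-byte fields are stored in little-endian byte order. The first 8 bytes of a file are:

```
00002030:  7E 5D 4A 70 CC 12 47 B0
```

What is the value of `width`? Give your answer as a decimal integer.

`width` is the first field, at byte offset 0, occupying 4 bytes.
Bytes at offsets 0..3: 7E 5D 4A 70.
Little-endian: lowest address holds the least-significant byte.
Reassemble most-significant byte first: 70 4A 5D 7E → 0x704A5D7E.
0x704A5D7E = 1883921790.

1883921790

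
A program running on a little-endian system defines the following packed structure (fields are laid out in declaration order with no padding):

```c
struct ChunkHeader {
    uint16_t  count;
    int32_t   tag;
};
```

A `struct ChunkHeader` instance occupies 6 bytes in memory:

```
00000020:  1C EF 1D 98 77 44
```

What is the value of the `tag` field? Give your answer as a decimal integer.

1148688413

`tag` follows `count` (2 bytes), so it starts at byte offset 2 and occupies 4 bytes.
Bytes at offsets 2..5: 1D 98 77 44.
In little-endian order the low byte comes first in memory.
Reassemble most-significant byte first: 44 77 98 1D → 0x4477981D.
0x4477981D = 1148688413.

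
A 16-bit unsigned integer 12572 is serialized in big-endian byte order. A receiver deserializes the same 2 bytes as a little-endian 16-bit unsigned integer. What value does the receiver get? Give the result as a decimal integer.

7217

12572 in 16-bit hexadecimal is 0x311C.
Stored big-endian, the bytes at ascending addresses are 31 1C.
Read back as little-endian, the first byte is least significant, giving 0x1C31.
0x1C31 = 7217.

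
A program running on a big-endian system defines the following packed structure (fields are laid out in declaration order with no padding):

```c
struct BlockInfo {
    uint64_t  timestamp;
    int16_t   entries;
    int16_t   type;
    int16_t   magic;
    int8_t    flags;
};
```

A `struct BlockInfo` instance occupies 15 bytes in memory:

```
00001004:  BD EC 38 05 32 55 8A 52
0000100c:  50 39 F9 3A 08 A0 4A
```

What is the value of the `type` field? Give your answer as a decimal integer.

-1734

`type` follows `timestamp` (8 B), `entries` (2 B), so it starts at offset 8 + 2 = 10 and occupies 2 bytes.
Bytes at offsets 10..11: F9 3A.
Big-endian stores the most-significant byte at the lowest address.
The bytes are already most-significant first: 0xF93A.
Top bit is set, so as a signed 16-bit value this is 0xF93A − 2^16 = -1734.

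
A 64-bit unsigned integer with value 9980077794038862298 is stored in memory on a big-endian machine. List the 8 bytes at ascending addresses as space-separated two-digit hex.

8A 80 5B E0 80 73 51 DA

9980077794038862298 in hexadecimal, padded to 64 bits, is 0x8A805BE0807351DA.
Split into bytes (most-significant first): 8A 80 5B E0 80 73 51 DA.
In big-endian order the high byte comes first in memory.
So the memory order matches the most-significant-first order: 8A 80 5B E0 80 73 51 DA.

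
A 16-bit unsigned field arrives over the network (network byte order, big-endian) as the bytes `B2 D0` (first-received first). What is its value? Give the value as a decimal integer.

Big-endian stores the most-significant byte at the lowest address.
The bytes are already most-significant first: 0xB2D0.
0xB2D0 = 45776.

45776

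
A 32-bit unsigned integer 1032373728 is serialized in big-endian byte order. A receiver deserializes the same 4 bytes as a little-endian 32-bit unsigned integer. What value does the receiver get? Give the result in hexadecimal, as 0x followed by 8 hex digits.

1032373728 in 32-bit hexadecimal is 0x3D88C5E0.
Stored big-endian, the bytes at ascending addresses are 3D 88 C5 E0.
Read back as little-endian, the first byte is least significant, giving 0xE0C5883D.

0xE0C5883D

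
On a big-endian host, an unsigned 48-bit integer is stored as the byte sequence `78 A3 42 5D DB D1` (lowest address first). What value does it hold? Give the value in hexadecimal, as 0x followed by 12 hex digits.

0x78A3425DDBD1

Big-endian: lowest address holds the most-significant byte.
The bytes are already most-significant first: 0x78A3425DDBD1.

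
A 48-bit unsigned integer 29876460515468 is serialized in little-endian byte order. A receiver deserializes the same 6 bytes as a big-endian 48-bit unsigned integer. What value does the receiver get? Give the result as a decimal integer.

154965912267803

29876460515468 in 48-bit hexadecimal is 0x1B2C27D0F08C.
Stored little-endian, the bytes at ascending addresses are 8C F0 D0 27 2C 1B.
Read back as big-endian, the last byte is least significant, giving 0x8CF0D0272C1B.
0x8CF0D0272C1B = 154965912267803.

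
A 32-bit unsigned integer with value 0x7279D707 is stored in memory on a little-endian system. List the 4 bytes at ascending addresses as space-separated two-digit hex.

Split into bytes (most-significant first): 72 79 D7 07.
In little-endian order the low byte comes first in memory.
So at ascending addresses the bytes are 07 D7 79 72.

07 D7 79 72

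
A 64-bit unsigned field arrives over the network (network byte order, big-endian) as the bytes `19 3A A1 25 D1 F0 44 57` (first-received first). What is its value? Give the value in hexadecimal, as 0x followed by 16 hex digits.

Big-endian stores the most-significant byte at the lowest address.
The bytes are already most-significant first: 0x193AA125D1F04457.

0x193AA125D1F04457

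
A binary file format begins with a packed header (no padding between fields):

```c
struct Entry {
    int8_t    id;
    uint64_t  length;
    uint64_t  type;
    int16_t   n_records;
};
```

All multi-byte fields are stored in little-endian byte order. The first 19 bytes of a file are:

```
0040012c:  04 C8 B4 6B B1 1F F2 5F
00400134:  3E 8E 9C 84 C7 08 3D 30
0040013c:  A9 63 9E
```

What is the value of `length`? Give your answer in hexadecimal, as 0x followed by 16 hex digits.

`length` follows `id` (1 byte), so it starts at byte offset 1 and occupies 8 bytes.
Bytes at offsets 1..8: C8 B4 6B B1 1F F2 5F 3E.
Little-endian stores the least-significant byte at the lowest address.
Reassemble most-significant byte first: 3E 5F F2 1F B1 6B B4 C8 → 0x3E5FF21FB16BB4C8.

0x3E5FF21FB16BB4C8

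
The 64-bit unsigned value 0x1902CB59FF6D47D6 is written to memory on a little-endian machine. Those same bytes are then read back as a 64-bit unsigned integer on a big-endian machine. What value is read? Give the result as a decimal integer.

15440430790953599513

Stored little-endian, the bytes at ascending addresses are D6 47 6D FF 59 CB 02 19.
Read back as big-endian, the last byte is least significant, giving 0xD6476DFF59CB0219.
0xD6476DFF59CB0219 = 15440430790953599513.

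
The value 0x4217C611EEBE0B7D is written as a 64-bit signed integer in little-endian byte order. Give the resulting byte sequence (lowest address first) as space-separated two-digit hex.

Split into bytes (most-significant first): 42 17 C6 11 EE BE 0B 7D.
In little-endian order the low byte comes first in memory.
So at ascending addresses the bytes are 7D 0B BE EE 11 C6 17 42.

7D 0B BE EE 11 C6 17 42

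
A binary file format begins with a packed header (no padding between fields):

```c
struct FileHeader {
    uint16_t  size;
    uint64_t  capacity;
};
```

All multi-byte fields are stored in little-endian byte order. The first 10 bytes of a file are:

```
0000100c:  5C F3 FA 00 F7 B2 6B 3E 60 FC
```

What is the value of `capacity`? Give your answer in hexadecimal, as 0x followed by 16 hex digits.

0xFC603E6BB2F700FA

`capacity` follows `size` (2 bytes), so it starts at byte offset 2 and occupies 8 bytes.
Bytes at offsets 2..9: FA 00 F7 B2 6B 3E 60 FC.
Little-endian: lowest address holds the least-significant byte.
Reassemble most-significant byte first: FC 60 3E 6B B2 F7 00 FA → 0xFC603E6BB2F700FA.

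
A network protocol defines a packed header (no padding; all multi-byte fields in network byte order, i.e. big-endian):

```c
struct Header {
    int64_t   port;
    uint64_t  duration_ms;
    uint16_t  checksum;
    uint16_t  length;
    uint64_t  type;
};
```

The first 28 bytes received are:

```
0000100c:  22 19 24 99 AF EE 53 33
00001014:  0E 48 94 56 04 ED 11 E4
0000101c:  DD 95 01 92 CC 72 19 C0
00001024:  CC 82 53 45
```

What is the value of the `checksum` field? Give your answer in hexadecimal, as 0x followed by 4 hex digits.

`checksum` follows `port` (8 B), `duration_ms` (8 B), so it starts at offset 8 + 8 = 16 and occupies 2 bytes.
Bytes at offsets 16..17: DD 95.
Big-endian: lowest address holds the most-significant byte.
The bytes are already most-significant first: 0xDD95.

0xDD95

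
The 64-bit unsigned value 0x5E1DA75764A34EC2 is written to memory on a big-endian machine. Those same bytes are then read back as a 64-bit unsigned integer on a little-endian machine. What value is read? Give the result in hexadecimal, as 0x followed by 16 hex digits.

Stored big-endian, the bytes at ascending addresses are 5E 1D A7 57 64 A3 4E C2.
Read back as little-endian, the first byte is least significant, giving 0xC24EA36457A71D5E.

0xC24EA36457A71D5E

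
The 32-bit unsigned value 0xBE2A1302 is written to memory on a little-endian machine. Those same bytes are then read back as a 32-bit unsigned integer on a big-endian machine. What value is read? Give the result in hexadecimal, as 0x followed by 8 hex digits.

0x02132ABE

Stored little-endian, the bytes at ascending addresses are 02 13 2A BE.
Read back as big-endian, the last byte is least significant, giving 0x02132ABE.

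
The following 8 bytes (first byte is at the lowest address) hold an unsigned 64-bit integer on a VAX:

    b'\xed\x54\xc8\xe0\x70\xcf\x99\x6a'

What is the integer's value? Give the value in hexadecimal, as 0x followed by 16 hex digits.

0x6A99CF70E0C854ED

Little-endian stores the least-significant byte at the lowest address.
Reassemble most-significant byte first: 6A 99 CF 70 E0 C8 54 ED → 0x6A99CF70E0C854ED.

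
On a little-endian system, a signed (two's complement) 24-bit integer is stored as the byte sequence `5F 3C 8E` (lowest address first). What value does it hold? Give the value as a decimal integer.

-7455649

In little-endian order the low byte comes first in memory.
Reassemble most-significant byte first: 8E 3C 5F → 0x8E3C5F.
Top bit is set, so as a signed 24-bit value this is 0x8E3C5F − 2^24 = -7455649.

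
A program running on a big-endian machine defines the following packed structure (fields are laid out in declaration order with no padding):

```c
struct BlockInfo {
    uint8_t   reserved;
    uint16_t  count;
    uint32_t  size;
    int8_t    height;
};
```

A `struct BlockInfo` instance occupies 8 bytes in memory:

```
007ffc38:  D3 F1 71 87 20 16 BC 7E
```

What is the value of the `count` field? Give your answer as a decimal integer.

`count` follows `reserved` (1 byte), so it starts at byte offset 1 and occupies 2 bytes.
Bytes at offsets 1..2: F1 71.
In big-endian order the high byte comes first in memory.
The bytes are already most-significant first: 0xF171.
0xF171 = 61809.

61809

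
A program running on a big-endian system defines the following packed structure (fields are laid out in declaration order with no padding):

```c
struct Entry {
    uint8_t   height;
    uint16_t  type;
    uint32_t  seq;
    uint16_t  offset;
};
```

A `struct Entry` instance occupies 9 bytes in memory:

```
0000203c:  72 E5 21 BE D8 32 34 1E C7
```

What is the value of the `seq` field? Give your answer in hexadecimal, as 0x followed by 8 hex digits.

`seq` follows `height` (1 B), `type` (2 B), so it starts at offset 1 + 2 = 3 and occupies 4 bytes.
Bytes at offsets 3..6: BE D8 32 34.
Big-endian: lowest address holds the most-significant byte.
The bytes are already most-significant first: 0xBED83234.

0xBED83234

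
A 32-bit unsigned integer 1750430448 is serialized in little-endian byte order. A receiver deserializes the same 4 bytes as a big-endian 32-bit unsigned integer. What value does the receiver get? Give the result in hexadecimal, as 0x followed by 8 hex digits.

0xF0725568

1750430448 in 32-bit hexadecimal is 0x685572F0.
Stored little-endian, the bytes at ascending addresses are F0 72 55 68.
Read back as big-endian, the last byte is least significant, giving 0xF0725568.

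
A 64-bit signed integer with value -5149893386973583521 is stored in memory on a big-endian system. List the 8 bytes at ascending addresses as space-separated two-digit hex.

Two's complement of -5149893386973583521 in 64 bits: 5149893386973583521 = 0x477818C009B198A1; invert → 0xB887E73FF64E675E; add 1 → 0xB887E73FF64E675F.
Split into bytes (most-significant first): B8 87 E7 3F F6 4E 67 5F.
In big-endian order the high byte comes first in memory.
So the memory order matches the most-significant-first order: B8 87 E7 3F F6 4E 67 5F.

B8 87 E7 3F F6 4E 67 5F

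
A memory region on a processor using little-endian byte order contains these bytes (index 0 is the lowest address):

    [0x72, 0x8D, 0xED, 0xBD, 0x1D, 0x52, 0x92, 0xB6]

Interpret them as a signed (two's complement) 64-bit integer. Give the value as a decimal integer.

-5291076324512920206

Little-endian: lowest address holds the least-significant byte.
Reassemble most-significant byte first: B6 92 52 1D BD ED 8D 72 → 0xB692521DBDED8D72.
Top bit is set, so as a signed 64-bit value this is 0xB692521DBDED8D72 − 2^64 = -5291076324512920206.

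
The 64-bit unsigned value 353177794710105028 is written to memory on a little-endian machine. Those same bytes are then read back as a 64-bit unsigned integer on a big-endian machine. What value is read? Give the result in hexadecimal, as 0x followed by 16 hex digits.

353177794710105028 in 64-bit hexadecimal is 0x04E6BD5544406BC4.
Stored little-endian, the bytes at ascending addresses are C4 6B 40 44 55 BD E6 04.
Read back as big-endian, the last byte is least significant, giving 0xC46B404455BDE604.

0xC46B404455BDE604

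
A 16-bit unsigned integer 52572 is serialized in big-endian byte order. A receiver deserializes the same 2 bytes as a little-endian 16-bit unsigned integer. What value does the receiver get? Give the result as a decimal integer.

52572 in 16-bit hexadecimal is 0xCD5C.
Stored big-endian, the bytes at ascending addresses are CD 5C.
Read back as little-endian, the first byte is least significant, giving 0x5CCD.
0x5CCD = 23757.

23757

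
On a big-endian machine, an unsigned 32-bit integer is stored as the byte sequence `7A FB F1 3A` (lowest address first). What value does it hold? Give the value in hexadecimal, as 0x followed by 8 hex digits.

Big-endian: lowest address holds the most-significant byte.
The bytes are already most-significant first: 0x7AFBF13A.

0x7AFBF13A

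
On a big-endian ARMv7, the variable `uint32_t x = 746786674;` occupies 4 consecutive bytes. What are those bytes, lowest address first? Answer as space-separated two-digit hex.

2C 83 0F 72

746786674 in hexadecimal, padded to 32 bits, is 0x2C830F72.
Split into bytes (most-significant first): 2C 83 0F 72.
In big-endian order the high byte comes first in memory.
So the memory order matches the most-significant-first order: 2C 83 0F 72.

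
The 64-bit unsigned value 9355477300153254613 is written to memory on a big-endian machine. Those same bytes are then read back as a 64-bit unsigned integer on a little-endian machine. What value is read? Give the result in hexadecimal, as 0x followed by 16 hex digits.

0xD582DD7B0955D581

9355477300153254613 in 64-bit hexadecimal is 0x81D555097BDD82D5.
Stored big-endian, the bytes at ascending addresses are 81 D5 55 09 7B DD 82 D5.
Read back as little-endian, the first byte is least significant, giving 0xD582DD7B0955D581.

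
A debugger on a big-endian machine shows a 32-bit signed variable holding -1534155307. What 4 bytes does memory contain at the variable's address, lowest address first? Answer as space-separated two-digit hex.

Two's complement of -1534155307 in 32 bits: 1534155307 = 0x5B715A2B; invert → 0xA48EA5D4; add 1 → 0xA48EA5D5.
Split into bytes (most-significant first): A4 8E A5 D5.
Big-endian stores the most-significant byte at the lowest address.
So the memory order matches the most-significant-first order: A4 8E A5 D5.

A4 8E A5 D5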